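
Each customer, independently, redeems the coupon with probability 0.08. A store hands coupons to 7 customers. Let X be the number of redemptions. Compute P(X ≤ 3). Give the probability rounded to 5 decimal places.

X ~ Binomial(7, 0.08); P(X ≤ 3) = Σ C(7,k) p^k (1−p)^(7−k) over k:
  k=0: C(7,0)·0.08^0·0.92^7 = 0.5578466
  k=1: C(7,1)·0.08^1·0.92^6 = 0.3395588
  k=2: C(7,2)·0.08^2·0.92^5 = 0.0885806
  k=3: C(7,3)·0.08^3·0.92^4 = 0.0128378
Total = 0.9988237

0.99882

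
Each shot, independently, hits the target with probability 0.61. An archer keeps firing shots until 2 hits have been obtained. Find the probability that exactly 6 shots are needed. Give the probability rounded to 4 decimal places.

Y = trial on which the second success occurs; negative binomial, r=2, p=0.61.
P(Y=6) = C(5,1) · p^2 · (1−p)^4
= 5 · 0.3721 · 0.023134 = 0.043042

0.0430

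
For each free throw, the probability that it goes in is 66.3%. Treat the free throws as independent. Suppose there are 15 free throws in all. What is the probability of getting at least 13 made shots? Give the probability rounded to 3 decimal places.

X ~ Binomial(15, 0.663); P(X ≥ 13) = Σ C(15,k) p^k (1−p)^(15−k) over k:
  k=13: C(15,13)·0.663^13·0.337^2 = 0.05703
  k=14: C(15,14)·0.663^14·0.337^1 = 0.01603
  k=15: C(15,15)·0.663^15·0.337^0 = 0.00210
Total = 0.07516

0.075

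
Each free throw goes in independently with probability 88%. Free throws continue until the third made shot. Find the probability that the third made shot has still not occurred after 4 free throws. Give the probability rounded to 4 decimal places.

Needing more than 4 free throws ⇔ fewer than 3 successes in the first 4. With X ~ Binomial(4, 0.88), P(Y > 4) = P(X ≤ 2).
  k=0: C(4,0)·0.88^0·0.12^4 = 0.000207
  k=1: C(4,1)·0.88^1·0.12^3 = 0.006083
  k=2: C(4,2)·0.88^2·0.12^2 = 0.066908
P(X ≤ 2) = 0.073198

0.0732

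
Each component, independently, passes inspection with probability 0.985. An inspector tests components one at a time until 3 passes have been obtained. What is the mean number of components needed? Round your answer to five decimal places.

3.04569

Y = total components until the third success; negative binomial with r=3, p=0.985.
E[Y] = r / p = 3 / 0.985 = 3.0456853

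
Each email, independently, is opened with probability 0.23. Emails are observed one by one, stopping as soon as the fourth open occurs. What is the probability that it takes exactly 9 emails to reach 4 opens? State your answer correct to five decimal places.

Y = trial on which the fourth success occurs; negative binomial, r=4, p=0.23.
P(Y=9) = C(8,3) · p^4 · (1−p)^5
= 56 · 0.0027984 · 0.27068 = 0.0424183

0.04242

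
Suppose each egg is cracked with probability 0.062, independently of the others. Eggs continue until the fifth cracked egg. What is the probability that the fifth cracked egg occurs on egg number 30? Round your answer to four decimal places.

0.0044

Y = trial on which the fifth success occurs; negative binomial, r=5, p=0.062.
P(Y=30) = C(29,4) · p^5 · (1−p)^25
= 23751 · 9.1613e-07 · 0.20187 = 0.004392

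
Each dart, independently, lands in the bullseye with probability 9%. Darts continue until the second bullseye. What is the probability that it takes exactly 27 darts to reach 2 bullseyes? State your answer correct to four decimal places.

Y = trial on which the second success occurs; negative binomial, r=2, p=0.09.
P(Y=27) = C(26,1) · p^2 · (1−p)^25
= 26 · 0.0081 · 0.094631 = 0.019929

0.0199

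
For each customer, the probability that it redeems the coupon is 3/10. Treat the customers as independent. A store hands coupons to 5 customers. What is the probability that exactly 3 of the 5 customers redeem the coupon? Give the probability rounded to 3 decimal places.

0.132

X ~ Binomial(n=5, p=0.30).
P(X=3) = C(5,3) · p^3 · (1−p)^2
= 10 · 0.027 · 0.49 = 0.13230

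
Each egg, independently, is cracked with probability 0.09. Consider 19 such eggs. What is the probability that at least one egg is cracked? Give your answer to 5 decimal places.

0.83336

P(at least one) = 1 − P(none) = 1 − (1 − 0.09)^19
= 1 − 0.1666428 = 0.8333572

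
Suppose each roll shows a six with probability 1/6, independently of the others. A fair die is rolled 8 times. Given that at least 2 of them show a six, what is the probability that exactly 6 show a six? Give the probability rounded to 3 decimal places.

X ~ Binomial(8, 0.166667). Want P(X=6 | X≥2) = P(X=6) / P(X≥2).
P(X=6) = C(8,6)·0.166667^6·0.833333^2 = 0.00042
P(X≥2) = 1 − 0.23257 − 0.37211 = 0.39532
Ratio = 0.00042 / 0.39532 = 0.00105

0.001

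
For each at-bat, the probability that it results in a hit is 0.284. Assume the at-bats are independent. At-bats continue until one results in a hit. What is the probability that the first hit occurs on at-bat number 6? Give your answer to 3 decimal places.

Geometric (trials to first success), p = 0.284.
P(Y = 6) = (1−p)^5 · p = 0.18818 · 0.284 = 0.05344

0.053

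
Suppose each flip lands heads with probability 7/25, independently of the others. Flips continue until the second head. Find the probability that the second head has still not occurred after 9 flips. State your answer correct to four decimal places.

Needing more than 9 flips ⇔ fewer than 2 successes in the first 9. With X ~ Binomial(9, 0.28), P(Y > 9) = P(X ≤ 1).
  k=0: C(9,0)·0.28^0·0.72^9 = 0.051999
  k=1: C(9,1)·0.28^1·0.72^8 = 0.181995
P(X ≤ 1) = 0.233994

0.2340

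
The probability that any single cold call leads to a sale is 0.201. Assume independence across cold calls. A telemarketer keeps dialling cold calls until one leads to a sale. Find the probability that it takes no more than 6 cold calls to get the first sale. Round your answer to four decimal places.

Y = number of cold calls to the first success; geometric, p = 0.201.
P(Y ≤ 6) = 1 − (1−p)^6 = 1 − 0.260184 = 0.739816

0.7398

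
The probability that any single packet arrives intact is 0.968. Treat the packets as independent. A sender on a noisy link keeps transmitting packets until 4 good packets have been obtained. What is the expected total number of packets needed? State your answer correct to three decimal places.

Y = total packets until the fourth success; negative binomial with r=4, p=0.968.
E[Y] = r / p = 4 / 0.968 = 4.13223

4.132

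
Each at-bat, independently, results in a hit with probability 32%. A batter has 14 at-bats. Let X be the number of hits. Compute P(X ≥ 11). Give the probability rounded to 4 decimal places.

0.0005

X ~ Binomial(14, 0.32); P(X ≥ 11) = Σ C(14,k) p^k (1−p)^(14−k) over k:
  k=11: C(14,11)·0.32^11·0.68^3 = 0.000412
  k=12: C(14,12)·0.32^12·0.68^2 = 0.000049
  k=13: C(14,13)·0.32^13·0.68^1 = 0.000004
  k=14: C(14,14)·0.32^14·0.68^0 = 0.000000
Total = 0.000465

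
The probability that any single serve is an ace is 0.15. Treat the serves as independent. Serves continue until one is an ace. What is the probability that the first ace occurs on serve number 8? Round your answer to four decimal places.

0.0481

Geometric (trials to first success), p = 0.15.
P(Y = 8) = (1−p)^7 · p = 0.32058 · 0.15 = 0.048087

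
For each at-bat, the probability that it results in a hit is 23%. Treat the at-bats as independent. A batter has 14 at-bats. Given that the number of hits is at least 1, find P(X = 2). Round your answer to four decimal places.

0.2146

X ~ Binomial(14, 0.23). Want P(X=2 | X≥1) = P(X=2) / P(X≥1).
P(X=2) = C(14,2)·0.23^2·0.77^12 = 0.209115
P(X≥1) = 1 − 0.025756 = 0.974244
Ratio = 0.209115 / 0.974244 = 0.214644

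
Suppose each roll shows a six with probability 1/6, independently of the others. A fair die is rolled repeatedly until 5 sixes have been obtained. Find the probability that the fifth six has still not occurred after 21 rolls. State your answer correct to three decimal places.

Needing more than 21 rolls ⇔ fewer than 5 successes in the first 21. With X ~ Binomial(21, 0.166667), P(Y > 21) = P(X ≤ 4).
  k=0: C(21,0)·0.166667^0·0.833333^21 = 0.02174
  k=1: C(21,1)·0.166667^1·0.833333^20 = 0.09129
  k=2: C(21,2)·0.166667^2·0.833333^19 = 0.18259
  k=3: C(21,3)·0.166667^3·0.833333^18 = 0.23128
  k=4: C(21,4)·0.166667^4·0.833333^17 = 0.20815
P(X ≤ 4) = 0.73505

0.735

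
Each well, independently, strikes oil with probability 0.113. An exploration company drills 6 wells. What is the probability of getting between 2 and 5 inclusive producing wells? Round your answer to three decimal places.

X ~ Binomial(6, 0.113); P(2 ≤ X ≤ 5) = Σ C(6,k) p^k (1−p)^(6−k) over k:
  k=2: C(6,2)·0.113^2·0.887^4 = 0.11856
  k=3: C(6,3)·0.113^3·0.887^3 = 0.02014
  k=4: C(6,4)·0.113^4·0.887^2 = 0.00192
  k=5: C(6,5)·0.113^5·0.887^1 = 0.00010
Total = 0.14072

0.141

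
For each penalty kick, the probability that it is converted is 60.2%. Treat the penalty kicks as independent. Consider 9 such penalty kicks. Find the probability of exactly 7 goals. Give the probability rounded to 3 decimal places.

X ~ Binomial(n=9, p=0.602).
P(X=7) = C(9,7) · p^7 · (1−p)^2
= 36 · 0.028653 · 0.1584 = 0.16340

0.163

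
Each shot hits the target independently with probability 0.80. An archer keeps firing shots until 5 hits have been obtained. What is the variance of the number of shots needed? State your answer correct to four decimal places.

1.5625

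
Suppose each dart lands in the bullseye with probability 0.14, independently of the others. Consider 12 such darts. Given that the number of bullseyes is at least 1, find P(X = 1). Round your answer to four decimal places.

0.3823

X ~ Binomial(12, 0.14). Want P(X=1 | X≥1) = P(X=1) / P(X≥1).
P(X=1) = C(12,1)·0.14^1·0.86^11 = 0.319737
P(X≥1) = 1 − 0.163675 = 0.836325
Ratio = 0.319737 / 0.836325 = 0.382311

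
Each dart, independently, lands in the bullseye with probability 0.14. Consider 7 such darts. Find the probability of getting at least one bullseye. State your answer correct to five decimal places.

P(at least one) = 1 − P(none) = 1 − (1 − 0.14)^7
= 1 − 0.3479278 = 0.6520722

0.65207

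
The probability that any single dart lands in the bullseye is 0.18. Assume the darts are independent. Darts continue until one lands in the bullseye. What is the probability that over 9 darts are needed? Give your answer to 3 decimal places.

0.168

Y = number of darts to the first success; geometric, p = 0.18.
P(Y > 9) = P(first 9 all fail) = (1−p)^9 = 0.16762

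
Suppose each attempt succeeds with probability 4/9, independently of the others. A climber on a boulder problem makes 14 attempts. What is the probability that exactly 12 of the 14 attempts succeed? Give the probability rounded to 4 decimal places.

0.0017

X ~ Binomial(n=14, p=0.444444).
P(X=12) = C(14,12) · p^12 · (1−p)^2
= 91 · 5.9403e-05 · 0.30864 = 0.001668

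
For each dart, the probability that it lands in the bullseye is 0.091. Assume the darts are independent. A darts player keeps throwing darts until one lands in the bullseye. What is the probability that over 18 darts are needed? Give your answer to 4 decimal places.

0.1795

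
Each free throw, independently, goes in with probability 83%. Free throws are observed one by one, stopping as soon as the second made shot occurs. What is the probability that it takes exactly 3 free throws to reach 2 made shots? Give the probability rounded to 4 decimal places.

0.2342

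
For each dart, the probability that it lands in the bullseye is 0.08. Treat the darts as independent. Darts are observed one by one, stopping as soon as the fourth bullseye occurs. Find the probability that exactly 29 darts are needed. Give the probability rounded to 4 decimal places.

0.0167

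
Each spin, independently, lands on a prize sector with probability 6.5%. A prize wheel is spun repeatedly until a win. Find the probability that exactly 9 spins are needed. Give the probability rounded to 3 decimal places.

0.038

Geometric (trials to first success), p = 0.065.
P(Y = 9) = (1−p)^8 · p = 0.58411 · 0.065 = 0.03797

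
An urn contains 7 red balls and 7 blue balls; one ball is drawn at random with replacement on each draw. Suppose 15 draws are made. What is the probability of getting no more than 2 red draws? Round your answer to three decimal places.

X ~ Binomial(15, 0.50); P(X ≤ 2) = Σ C(15,k) p^k (1−p)^(15−k) over k:
  k=0: C(15,0)·0.50^0·0.50^15 = 0.00003
  k=1: C(15,1)·0.50^1·0.50^14 = 0.00046
  k=2: C(15,2)·0.50^2·0.50^13 = 0.00320
Total = 0.00369

0.004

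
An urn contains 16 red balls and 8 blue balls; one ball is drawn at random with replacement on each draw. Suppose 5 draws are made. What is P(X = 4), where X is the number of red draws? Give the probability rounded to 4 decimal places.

X ~ Binomial(n=5, p=0.666667).
P(X=4) = C(5,4) · p^4 · (1−p)^1
= 5 · 0.19753 · 0.33333 = 0.329218

0.3292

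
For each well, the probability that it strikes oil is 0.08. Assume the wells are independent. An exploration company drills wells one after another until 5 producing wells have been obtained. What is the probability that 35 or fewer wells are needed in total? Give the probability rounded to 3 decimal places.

0.144

Finishing within 35 wells ⇔ at least 5 successes in the first 35. With X ~ Binomial(35, 0.08), P(Y ≤ 35) = 1 − P(X ≤ 4).
  k=0: C(35,0)·0.08^0·0.92^35 = 0.05402
  k=1: C(35,1)·0.08^1·0.92^34 = 0.16442
  k=2: C(35,2)·0.08^2·0.92^33 = 0.24305
  k=3: C(35,3)·0.08^3·0.92^32 = 0.23248
  k=4: C(35,4)·0.08^4·0.92^31 = 0.16173
1 − 0.85570 = 0.14430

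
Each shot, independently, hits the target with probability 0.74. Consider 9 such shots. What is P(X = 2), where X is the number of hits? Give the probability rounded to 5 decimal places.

0.00158

X ~ Binomial(n=9, p=0.74).
P(X=2) = C(9,2) · p^2 · (1−p)^7
= 36 · 0.5476 · 8.0318e-05 = 0.0015834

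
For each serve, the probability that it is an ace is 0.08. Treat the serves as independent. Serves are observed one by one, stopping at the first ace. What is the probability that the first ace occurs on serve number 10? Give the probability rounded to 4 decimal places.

Geometric (trials to first success), p = 0.08.
P(Y = 10) = (1−p)^9 · p = 0.47216 · 0.08 = 0.037773

0.0378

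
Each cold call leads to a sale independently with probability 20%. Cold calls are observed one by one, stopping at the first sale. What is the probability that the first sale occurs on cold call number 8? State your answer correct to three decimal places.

0.042

Geometric (trials to first success), p = 0.20.
P(Y = 8) = (1−p)^7 · p = 0.20972 · 0.20 = 0.04194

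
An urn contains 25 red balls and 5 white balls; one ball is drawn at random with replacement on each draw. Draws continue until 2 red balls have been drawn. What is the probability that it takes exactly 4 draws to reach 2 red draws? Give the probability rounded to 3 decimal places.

0.058

Y = trial on which the second success occurs; negative binomial, r=2, p=0.833333.
P(Y=4) = C(3,1) · p^2 · (1−p)^2
= 3 · 0.69444 · 0.027778 = 0.05787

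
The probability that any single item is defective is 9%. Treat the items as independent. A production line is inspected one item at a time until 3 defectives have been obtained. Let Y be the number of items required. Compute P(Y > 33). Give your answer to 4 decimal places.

Needing more than 33 items ⇔ fewer than 3 successes in the first 33. With X ~ Binomial(33, 0.09), P(Y > 33) = P(X ≤ 2).
  k=0: C(33,0)·0.09^0·0.91^33 = 0.044501
  k=1: C(33,1)·0.09^1·0.91^32 = 0.145238
  k=2: C(33,2)·0.09^2·0.91^31 = 0.229828
P(X ≤ 2) = 0.419566

0.4196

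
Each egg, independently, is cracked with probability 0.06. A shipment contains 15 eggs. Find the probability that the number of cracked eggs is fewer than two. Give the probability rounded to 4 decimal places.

X ~ Binomial(15, 0.06); P(X ≤ 1) = Σ C(15,k) p^k (1−p)^(15−k) over k:
  k=0: C(15,0)·0.06^0·0.94^15 = 0.395292
  k=1: C(15,1)·0.06^1·0.94^14 = 0.378471
Total = 0.773763

0.7738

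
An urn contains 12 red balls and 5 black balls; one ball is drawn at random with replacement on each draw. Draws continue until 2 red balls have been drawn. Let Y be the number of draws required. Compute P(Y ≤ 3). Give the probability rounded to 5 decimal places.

Finishing within 3 draws ⇔ at least 2 successes in the first 3. With X ~ Binomial(3, 0.705882), P(Y ≤ 3) = 1 − P(X ≤ 1).
  k=0: C(3,0)·0.705882^0·0.294118^3 = 0.0254427
  k=1: C(3,1)·0.705882^1·0.294118^2 = 0.1831875
1 − 0.2086302 = 0.7913698

0.79137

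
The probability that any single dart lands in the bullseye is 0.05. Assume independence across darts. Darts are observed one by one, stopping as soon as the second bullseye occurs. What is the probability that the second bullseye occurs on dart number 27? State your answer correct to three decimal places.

0.018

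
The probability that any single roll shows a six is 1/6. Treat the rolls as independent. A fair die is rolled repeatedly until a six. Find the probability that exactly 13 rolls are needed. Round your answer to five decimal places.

Geometric (trials to first success), p = 0.166667.
P(Y = 13) = (1−p)^12 · p = 0.11216 · 0.166667 = 0.0186928

0.01869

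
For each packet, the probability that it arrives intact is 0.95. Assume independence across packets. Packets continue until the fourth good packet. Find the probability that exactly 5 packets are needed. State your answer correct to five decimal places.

Y = trial on which the fourth success occurs; negative binomial, r=4, p=0.95.
P(Y=5) = C(4,3) · p^4 · (1−p)^1
= 4 · 0.81451 · 0.05 = 0.1629012

0.16290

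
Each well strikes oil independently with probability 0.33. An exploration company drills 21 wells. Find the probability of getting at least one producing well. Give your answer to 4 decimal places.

P(at least one) = 1 − P(none) = 1 − (1 − 0.33)^21
= 1 − 0.000223 = 0.999777

0.9998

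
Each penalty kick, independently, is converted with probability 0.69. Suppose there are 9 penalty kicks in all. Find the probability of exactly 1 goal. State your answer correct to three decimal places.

0.001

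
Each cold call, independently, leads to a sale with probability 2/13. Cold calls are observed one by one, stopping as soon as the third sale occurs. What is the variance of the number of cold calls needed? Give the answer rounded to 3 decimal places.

Y = total cold calls until the third success; negative binomial with r=3, p=0.153846.
Var(Y) = r(1−p)/p² = 3·0.846154 / 0.153846² = 107.25000

107.250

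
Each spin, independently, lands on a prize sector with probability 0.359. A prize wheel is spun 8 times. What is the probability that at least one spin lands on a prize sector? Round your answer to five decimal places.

P(at least one) = 1 − P(none) = 1 − (1 − 0.359)^8
= 1 − 0.0285013 = 0.9714987

0.97150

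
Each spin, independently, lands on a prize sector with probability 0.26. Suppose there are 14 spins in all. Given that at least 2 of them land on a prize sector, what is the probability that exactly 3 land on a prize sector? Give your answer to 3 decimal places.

0.255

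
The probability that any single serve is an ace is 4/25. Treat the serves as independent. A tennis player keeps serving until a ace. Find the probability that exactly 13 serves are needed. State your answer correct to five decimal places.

0.01975

Geometric (trials to first success), p = 0.16.
P(Y = 13) = (1−p)^12 · p = 0.12341 · 0.16 = 0.0197456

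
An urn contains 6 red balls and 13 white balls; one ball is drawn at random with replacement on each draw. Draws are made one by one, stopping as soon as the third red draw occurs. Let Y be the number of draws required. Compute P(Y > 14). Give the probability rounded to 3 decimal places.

0.132

Needing more than 14 draws ⇔ fewer than 3 successes in the first 14. With X ~ Binomial(14, 0.315789), P(Y > 14) = P(X ≤ 2).
  k=0: C(14,0)·0.315789^0·0.684211^14 = 0.00493
  k=1: C(14,1)·0.315789^1·0.684211^13 = 0.03184
  k=2: C(14,2)·0.315789^2·0.684211^12 = 0.09552
P(X ≤ 2) = 0.13229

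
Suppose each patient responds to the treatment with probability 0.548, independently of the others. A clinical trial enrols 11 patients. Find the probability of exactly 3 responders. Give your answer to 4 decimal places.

X ~ Binomial(n=11, p=0.548).
P(X=3) = C(11,3) · p^3 · (1−p)^8
= 165 · 0.16457 · 0.0017422 = 0.047308

0.0473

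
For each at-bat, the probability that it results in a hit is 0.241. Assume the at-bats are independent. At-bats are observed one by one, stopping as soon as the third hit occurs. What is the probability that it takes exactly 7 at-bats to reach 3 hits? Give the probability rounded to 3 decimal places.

0.070

Y = trial on which the third success occurs; negative binomial, r=3, p=0.241.
P(Y=7) = C(6,2) · p^3 · (1−p)^4
= 15 · 0.013998 · 0.33187 = 0.06968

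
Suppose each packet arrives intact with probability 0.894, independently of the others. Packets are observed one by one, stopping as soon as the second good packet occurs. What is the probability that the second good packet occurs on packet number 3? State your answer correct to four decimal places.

0.1694

Y = trial on which the second success occurs; negative binomial, r=2, p=0.894.
P(Y=3) = C(2,1) · p^2 · (1−p)^1
= 2 · 0.79924 · 0.106 = 0.169438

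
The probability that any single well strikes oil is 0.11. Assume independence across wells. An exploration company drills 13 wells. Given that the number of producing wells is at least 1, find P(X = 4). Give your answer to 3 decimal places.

0.047

X ~ Binomial(13, 0.11). Want P(X=4 | X≥1) = P(X=4) / P(X≥1).
P(X=4) = C(13,4)·0.11^4·0.89^9 = 0.03668
P(X≥1) = 1 − 0.21982 = 0.78018
Ratio = 0.03668 / 0.78018 = 0.04701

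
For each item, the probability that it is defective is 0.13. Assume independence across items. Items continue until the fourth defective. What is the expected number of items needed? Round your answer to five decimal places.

30.76923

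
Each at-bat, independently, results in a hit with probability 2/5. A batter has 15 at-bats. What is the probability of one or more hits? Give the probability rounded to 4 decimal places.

P(at least one) = 1 − P(none) = 1 − (1 − 0.40)^15
= 1 − 0.000470 = 0.999530

0.9995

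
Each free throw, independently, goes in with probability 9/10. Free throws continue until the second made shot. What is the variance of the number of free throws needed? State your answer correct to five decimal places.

Y = total free throws until the second success; negative binomial with r=2, p=0.90.
Var(Y) = r(1−p)/p² = 2·0.10 / 0.90² = 0.2469136

0.24691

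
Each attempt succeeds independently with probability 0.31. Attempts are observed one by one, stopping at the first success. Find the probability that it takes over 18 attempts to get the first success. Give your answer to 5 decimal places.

Y = number of attempts to the first success; geometric, p = 0.31.
P(Y > 18) = P(first 18 all fail) = (1−p)^18 = 0.0012569

0.00126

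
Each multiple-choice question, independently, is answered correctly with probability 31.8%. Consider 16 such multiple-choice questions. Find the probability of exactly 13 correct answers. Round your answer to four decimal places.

0.0001

X ~ Binomial(n=16, p=0.318).
P(X=13) = C(16,13) · p^13 · (1−p)^3
= 560 · 3.4006e-07 · 0.31721 = 0.000060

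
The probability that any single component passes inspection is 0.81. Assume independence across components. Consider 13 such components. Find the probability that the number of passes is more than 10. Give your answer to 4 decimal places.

0.5389

X ~ Binomial(13, 0.81); P(X ≥ 11) = Σ C(13,k) p^k (1−p)^(13−k) over k:
  k=11: C(13,11)·0.81^11·0.19^2 = 0.277292
  k=12: C(13,12)·0.81^12·0.19^1 = 0.197023
  k=13: C(13,13)·0.81^13·0.19^0 = 0.064611
Total = 0.538926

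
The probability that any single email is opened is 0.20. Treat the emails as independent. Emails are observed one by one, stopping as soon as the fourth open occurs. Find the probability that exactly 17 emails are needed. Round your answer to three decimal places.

Y = trial on which the fourth success occurs; negative binomial, r=4, p=0.20.
P(Y=17) = C(16,3) · p^4 · (1−p)^13
= 560 · 0.0016 · 0.054976 = 0.04926

0.049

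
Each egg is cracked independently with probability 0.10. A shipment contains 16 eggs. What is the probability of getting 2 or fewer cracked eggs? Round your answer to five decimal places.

0.78925

X ~ Binomial(16, 0.10); P(X ≤ 2) = Σ C(16,k) p^k (1−p)^(16−k) over k:
  k=0: C(16,0)·0.10^0·0.90^16 = 0.1853020
  k=1: C(16,1)·0.10^1·0.90^15 = 0.3294258
  k=2: C(16,2)·0.10^2·0.90^14 = 0.2745215
Total = 0.7892493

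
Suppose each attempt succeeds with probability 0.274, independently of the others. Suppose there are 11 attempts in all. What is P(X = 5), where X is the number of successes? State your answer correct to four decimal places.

X ~ Binomial(n=11, p=0.274).
P(X=5) = C(11,5) · p^5 · (1−p)^6
= 462 · 0.0015444 · 0.14643 = 0.104476

0.1045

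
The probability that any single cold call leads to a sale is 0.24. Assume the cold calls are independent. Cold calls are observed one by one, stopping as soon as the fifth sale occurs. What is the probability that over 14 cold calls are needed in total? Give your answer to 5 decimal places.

0.77028

Needing more than 14 cold calls ⇔ fewer than 5 successes in the first 14. With X ~ Binomial(14, 0.24), P(Y > 14) = P(X ≤ 4).
  k=0: C(14,0)·0.24^0·0.76^14 = 0.0214482
  k=1: C(14,1)·0.24^1·0.76^13 = 0.0948235
  k=2: C(14,2)·0.24^2·0.76^12 = 0.1946377
  k=3: C(14,3)·0.24^3·0.76^11 = 0.2458582
  k=4: C(14,4)·0.24^4·0.76^10 = 0.2135084
P(X ≤ 4) = 0.7702759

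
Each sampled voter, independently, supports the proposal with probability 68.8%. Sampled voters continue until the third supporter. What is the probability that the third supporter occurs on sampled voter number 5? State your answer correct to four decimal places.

0.1902

Y = trial on which the third success occurs; negative binomial, r=3, p=0.688.
P(Y=5) = C(4,2) · p^3 · (1−p)^2
= 6 · 0.32566 · 0.097344 = 0.190207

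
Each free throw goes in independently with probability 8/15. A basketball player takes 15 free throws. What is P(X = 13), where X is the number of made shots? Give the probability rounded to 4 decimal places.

0.0065

X ~ Binomial(n=15, p=0.533333).
P(X=13) = C(15,13) · p^13 · (1−p)^2
= 105 · 0.00028248 · 0.21778 = 0.006459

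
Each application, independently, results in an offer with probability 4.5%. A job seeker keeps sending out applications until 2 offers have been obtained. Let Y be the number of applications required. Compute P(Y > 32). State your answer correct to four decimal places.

0.5747

Needing more than 32 applications ⇔ fewer than 2 successes in the first 32. With X ~ Binomial(32, 0.045), P(Y > 32) = P(X ≤ 1).
  k=0: C(32,0)·0.045^0·0.955^32 = 0.229144
  k=1: C(32,1)·0.045^1·0.955^31 = 0.345515
P(X ≤ 1) = 0.574659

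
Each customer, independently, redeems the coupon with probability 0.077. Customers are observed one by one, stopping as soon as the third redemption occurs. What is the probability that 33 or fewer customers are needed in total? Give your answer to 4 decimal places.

Finishing within 33 customers ⇔ at least 3 successes in the first 33. With X ~ Binomial(33, 0.077), P(Y ≤ 33) = 1 − P(X ≤ 2).
  k=0: C(33,0)·0.077^0·0.923^33 = 0.071065
  k=1: C(33,1)·0.077^1·0.923^32 = 0.195641
  k=2: C(33,2)·0.077^2·0.923^31 = 0.261137
1 − 0.527843 = 0.472157

0.4722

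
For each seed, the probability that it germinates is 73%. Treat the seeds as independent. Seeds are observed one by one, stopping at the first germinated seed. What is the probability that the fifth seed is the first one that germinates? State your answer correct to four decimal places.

0.0039

Geometric (trials to first success), p = 0.73.
P(Y = 5) = (1−p)^4 · p = 0.0053144 · 0.73 = 0.003880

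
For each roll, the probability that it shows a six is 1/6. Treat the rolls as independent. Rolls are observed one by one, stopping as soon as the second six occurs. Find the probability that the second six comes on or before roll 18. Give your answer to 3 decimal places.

Finishing within 18 rolls ⇔ at least 2 successes in the first 18. With X ~ Binomial(18, 0.166667), P(Y ≤ 18) = 1 − P(X ≤ 1).
  k=0: C(18,0)·0.166667^0·0.833333^18 = 0.03756
  k=1: C(18,1)·0.166667^1·0.833333^17 = 0.13522
1 − 0.17278 = 0.82722

0.827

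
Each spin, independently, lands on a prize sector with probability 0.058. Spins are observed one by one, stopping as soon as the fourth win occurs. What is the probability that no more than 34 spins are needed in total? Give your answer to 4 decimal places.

0.1323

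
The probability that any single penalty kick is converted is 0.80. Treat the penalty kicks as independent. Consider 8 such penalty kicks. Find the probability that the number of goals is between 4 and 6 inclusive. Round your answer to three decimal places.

X ~ Binomial(8, 0.80); P(4 ≤ X ≤ 6) = Σ C(8,k) p^k (1−p)^(8−k) over k:
  k=4: C(8,4)·0.80^4·0.20^4 = 0.04588
  k=5: C(8,5)·0.80^5·0.20^3 = 0.14680
  k=6: C(8,6)·0.80^6·0.20^2 = 0.29360
Total = 0.48628

0.486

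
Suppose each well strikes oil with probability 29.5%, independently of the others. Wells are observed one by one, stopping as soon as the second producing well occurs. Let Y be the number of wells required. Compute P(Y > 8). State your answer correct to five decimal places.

0.26531

Needing more than 8 wells ⇔ fewer than 2 successes in the first 8. With X ~ Binomial(8, 0.295), P(Y > 8) = P(X ≤ 1).
  k=0: C(8,0)·0.295^0·0.705^8 = 0.0610257
  k=1: C(8,1)·0.295^1·0.705^7 = 0.2042847
P(X ≤ 1) = 0.2653104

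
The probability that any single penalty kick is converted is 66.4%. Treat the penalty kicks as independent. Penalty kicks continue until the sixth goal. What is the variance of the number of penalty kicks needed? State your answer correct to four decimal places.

4.5725

Y = total penalty kicks until the sixth success; negative binomial with r=6, p=0.664.
Var(Y) = r(1−p)/p² = 6·0.336 / 0.664² = 4.572507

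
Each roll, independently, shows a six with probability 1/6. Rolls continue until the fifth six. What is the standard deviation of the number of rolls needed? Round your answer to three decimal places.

Y = total rolls until the fifth success; negative binomial with r=5, p=0.166667.
SD(Y) = √[r(1−p)/p²] = √(150.00000) = 12.24745

12.247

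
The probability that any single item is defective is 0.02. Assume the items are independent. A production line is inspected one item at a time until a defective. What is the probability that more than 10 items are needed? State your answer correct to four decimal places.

Y = number of items to the first success; geometric, p = 0.02.
P(Y > 10) = P(first 10 all fail) = (1−p)^10 = 0.817073

0.8171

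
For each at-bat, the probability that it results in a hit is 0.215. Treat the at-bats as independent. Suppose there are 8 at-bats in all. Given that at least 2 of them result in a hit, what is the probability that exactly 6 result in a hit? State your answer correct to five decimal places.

X ~ Binomial(8, 0.215). Want P(X=6 | X≥2) = P(X=6) / P(X≥2).
P(X=6) = C(8,6)·0.215^6·0.785^2 = 0.0017042
P(X≥2) = 1 − 0.1441973 − 0.3159483 = 0.5398543
Ratio = 0.0017042 / 0.5398543 = 0.0031568

0.00316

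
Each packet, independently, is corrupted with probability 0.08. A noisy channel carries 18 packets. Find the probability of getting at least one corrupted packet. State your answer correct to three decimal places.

0.777

P(at least one) = 1 − P(none) = 1 − (1 − 0.08)^18
= 1 − 0.22294 = 0.77706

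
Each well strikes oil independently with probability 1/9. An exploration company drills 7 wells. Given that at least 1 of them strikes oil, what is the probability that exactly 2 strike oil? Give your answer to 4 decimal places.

0.2562

X ~ Binomial(7, 0.111111). Want P(X=2 | X≥1) = P(X=2) / P(X≥1).
P(X=2) = C(7,2)·0.111111^2·0.888889^5 = 0.143870
P(X≥1) = 1 − 0.438462 = 0.561538
Ratio = 0.143870 / 0.561538 = 0.256208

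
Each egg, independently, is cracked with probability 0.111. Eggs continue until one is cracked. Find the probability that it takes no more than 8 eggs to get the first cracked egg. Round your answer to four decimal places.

0.6099

Y = number of eggs to the first success; geometric, p = 0.111.
P(Y ≤ 8) = 1 − (1−p)^8 = 1 − 0.390134 = 0.609866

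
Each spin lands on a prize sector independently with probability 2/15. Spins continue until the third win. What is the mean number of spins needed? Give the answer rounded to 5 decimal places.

Y = total spins until the third success; negative binomial with r=3, p=0.133333.
E[Y] = r / p = 3 / 0.133333 = 22.5000000

22.50000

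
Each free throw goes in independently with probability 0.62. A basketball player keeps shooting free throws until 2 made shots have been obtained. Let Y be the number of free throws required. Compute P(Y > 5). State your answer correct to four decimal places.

0.0726

Needing more than 5 free throws ⇔ fewer than 2 successes in the first 5. With X ~ Binomial(5, 0.62), P(Y > 5) = P(X ≤ 1).
  k=0: C(5,0)·0.62^0·0.38^5 = 0.007924
  k=1: C(5,1)·0.62^1·0.38^4 = 0.064639
P(X ≤ 1) = 0.072563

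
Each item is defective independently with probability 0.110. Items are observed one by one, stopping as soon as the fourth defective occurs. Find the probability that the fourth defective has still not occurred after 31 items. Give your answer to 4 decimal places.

Needing more than 31 items ⇔ fewer than 4 successes in the first 31. With X ~ Binomial(31, 0.11), P(Y > 31) = P(X ≤ 3).
  k=0: C(31,0)·0.11^0·0.89^31 = 0.026983
  k=1: C(31,1)·0.11^1·0.89^30 = 0.103384
  k=2: C(31,2)·0.11^2·0.89^29 = 0.191668
  k=3: C(31,3)·0.11^3·0.89^28 = 0.228996
P(X ≤ 3) = 0.551031

0.5510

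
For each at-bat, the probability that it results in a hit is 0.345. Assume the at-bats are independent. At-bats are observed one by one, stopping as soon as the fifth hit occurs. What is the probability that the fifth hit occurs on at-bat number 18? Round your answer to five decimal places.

Y = trial on which the fifth success occurs; negative binomial, r=5, p=0.345.
P(Y=18) = C(17,4) · p^5 · (1−p)^13
= 2380 · 0.0048876 · 0.0040845 = 0.0475127

0.04751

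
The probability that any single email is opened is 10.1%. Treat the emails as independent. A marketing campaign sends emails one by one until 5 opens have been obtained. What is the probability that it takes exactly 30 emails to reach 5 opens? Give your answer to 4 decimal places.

0.0174

Y = trial on which the fifth success occurs; negative binomial, r=5, p=0.101.
P(Y=30) = C(29,4) · p^5 · (1−p)^25
= 23751 · 1.051e-05 · 0.069822 = 0.017429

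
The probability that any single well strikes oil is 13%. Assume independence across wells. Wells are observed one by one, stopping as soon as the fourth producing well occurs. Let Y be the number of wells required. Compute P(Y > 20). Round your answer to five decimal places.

Needing more than 20 wells ⇔ fewer than 4 successes in the first 20. With X ~ Binomial(20, 0.13), P(Y > 20) = P(X ≤ 3).
  k=0: C(20,0)·0.13^0·0.87^20 = 0.0617142
  k=1: C(20,1)·0.13^1·0.87^19 = 0.1844332
  k=2: C(20,2)·0.13^2·0.87^18 = 0.2618104
  k=3: C(20,3)·0.13^3·0.87^17 = 0.2347265
P(X ≤ 3) = 0.7426843

0.74268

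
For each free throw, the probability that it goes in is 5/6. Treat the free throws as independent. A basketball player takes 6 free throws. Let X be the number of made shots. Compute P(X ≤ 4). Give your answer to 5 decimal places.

0.26322

X ~ Binomial(6, 0.833333); P(X ≤ 4) = Σ C(6,k) p^k (1−p)^(6−k) over k:
  k=0: C(6,0)·0.833333^0·0.166667^6 = 0.0000214
  k=1: C(6,1)·0.833333^1·0.166667^5 = 0.0006430
  k=2: C(6,2)·0.833333^2·0.166667^4 = 0.0080376
  k=3: C(6,3)·0.833333^3·0.166667^3 = 0.0535837
  k=4: C(6,4)·0.833333^4·0.166667^2 = 0.2009388
Total = 0.2632245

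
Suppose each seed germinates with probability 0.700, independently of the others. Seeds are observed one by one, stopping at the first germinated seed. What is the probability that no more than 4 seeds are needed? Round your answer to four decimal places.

0.9919

Y = number of seeds to the first success; geometric, p = 0.70.
P(Y ≤ 4) = 1 − (1−p)^4 = 1 − 0.008100 = 0.991900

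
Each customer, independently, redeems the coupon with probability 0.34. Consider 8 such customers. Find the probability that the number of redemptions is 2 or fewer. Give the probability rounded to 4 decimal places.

0.4519

X ~ Binomial(8, 0.34); P(X ≤ 2) = Σ C(8,k) p^k (1−p)^(8−k) over k:
  k=0: C(8,0)·0.34^0·0.66^8 = 0.036004
  k=1: C(8,1)·0.34^1·0.66^7 = 0.148380
  k=2: C(8,2)·0.34^2·0.66^6 = 0.267534
Total = 0.451919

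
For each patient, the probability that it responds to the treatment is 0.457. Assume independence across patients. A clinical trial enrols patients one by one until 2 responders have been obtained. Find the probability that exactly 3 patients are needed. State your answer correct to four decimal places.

Y = trial on which the second success occurs; negative binomial, r=2, p=0.457.
P(Y=3) = C(2,1) · p^2 · (1−p)^1
= 2 · 0.20885 · 0.543 = 0.226810

0.2268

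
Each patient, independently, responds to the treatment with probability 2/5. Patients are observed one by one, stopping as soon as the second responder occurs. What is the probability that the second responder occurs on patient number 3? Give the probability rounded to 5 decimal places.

Y = trial on which the second success occurs; negative binomial, r=2, p=0.40.
P(Y=3) = C(2,1) · p^2 · (1−p)^1
= 2 · 0.16 · 0.6 = 0.1920000

0.19200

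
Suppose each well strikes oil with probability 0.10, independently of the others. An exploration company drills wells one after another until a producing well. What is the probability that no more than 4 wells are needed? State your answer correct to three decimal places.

0.344

Y = number of wells to the first success; geometric, p = 0.10.
P(Y ≤ 4) = 1 − (1−p)^4 = 1 − 0.65610 = 0.34390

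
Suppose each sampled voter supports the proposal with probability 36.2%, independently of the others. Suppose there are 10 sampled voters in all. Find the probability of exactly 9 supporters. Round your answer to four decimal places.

0.0007

X ~ Binomial(n=10, p=0.362).
P(X=9) = C(10,9) · p^9 · (1−p)^1
= 10 · 0.00010675 · 0.638 = 0.000681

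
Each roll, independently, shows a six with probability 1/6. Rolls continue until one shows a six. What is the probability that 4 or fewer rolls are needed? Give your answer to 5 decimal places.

0.51775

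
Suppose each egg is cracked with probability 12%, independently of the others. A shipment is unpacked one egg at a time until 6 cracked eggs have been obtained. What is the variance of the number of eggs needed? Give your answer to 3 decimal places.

366.667

Y = total eggs until the sixth success; negative binomial with r=6, p=0.12.
Var(Y) = r(1−p)/p² = 6·0.88 / 0.12² = 366.66667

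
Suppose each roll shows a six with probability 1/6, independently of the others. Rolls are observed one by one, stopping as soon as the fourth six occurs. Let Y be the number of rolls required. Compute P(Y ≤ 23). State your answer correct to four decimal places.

Finishing within 23 rolls ⇔ at least 4 successes in the first 23. With X ~ Binomial(23, 0.166667), P(Y ≤ 23) = 1 − P(X ≤ 3).
  k=0: C(23,0)·0.166667^0·0.833333^23 = 0.015095
  k=1: C(23,1)·0.166667^1·0.833333^22 = 0.069437
  k=2: C(23,2)·0.166667^2·0.833333^21 = 0.152761
  k=3: C(23,3)·0.166667^3·0.833333^20 = 0.213865
1 − 0.451158 = 0.548842

0.5488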